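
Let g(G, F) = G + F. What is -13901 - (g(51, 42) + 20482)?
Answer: -34476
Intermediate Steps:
g(G, F) = F + G
-13901 - (g(51, 42) + 20482) = -13901 - ((42 + 51) + 20482) = -13901 - (93 + 20482) = -13901 - 1*20575 = -13901 - 20575 = -34476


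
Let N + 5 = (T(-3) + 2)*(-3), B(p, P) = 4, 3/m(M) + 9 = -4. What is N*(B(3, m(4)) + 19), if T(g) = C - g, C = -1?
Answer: -391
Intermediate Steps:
m(M) = -3/13 (m(M) = 3/(-9 - 4) = 3/(-13) = 3*(-1/13) = -3/13)
T(g) = -1 - g
N = -17 (N = -5 + ((-1 - 1*(-3)) + 2)*(-3) = -5 + ((-1 + 3) + 2)*(-3) = -5 + (2 + 2)*(-3) = -5 + 4*(-3) = -5 - 12 = -17)
N*(B(3, m(4)) + 19) = -17*(4 + 19) = -17*23 = -391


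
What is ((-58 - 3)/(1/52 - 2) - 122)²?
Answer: 88247236/10609 ≈ 8318.1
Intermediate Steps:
((-58 - 3)/(1/52 - 2) - 122)² = (-61/(1/52 - 2) - 122)² = (-61/(-103/52) - 122)² = (-61*(-52/103) - 122)² = (3172/103 - 122)² = (-9394/103)² = 88247236/10609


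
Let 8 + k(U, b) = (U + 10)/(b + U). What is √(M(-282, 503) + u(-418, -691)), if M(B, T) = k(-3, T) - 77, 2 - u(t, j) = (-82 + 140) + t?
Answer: √692535/50 ≈ 16.644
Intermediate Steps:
u(t, j) = -56 - t (u(t, j) = 2 - ((-82 + 140) + t) = 2 - (58 + t) = 2 + (-58 - t) = -56 - t)
k(U, b) = -8 + (10 + U)/(U + b) (k(U, b) = -8 + (U + 10)/(b + U) = -8 + (10 + U)/(U + b))
M(B, T) = -77 + (31 - 8*T)/(-3 + T) (M(B, T) = (10 - 8*T - 7*(-3))/(-3 + T) - 77 = (10 - 8*T + 21)/(-3 + T) - 77 = (31 - 8*T)/(-3 + T) - 77 = -77 + (31 - 8*T)/(-3 + T))
√(M(-282, 503) + u(-418, -691)) = √((262 - 85*503)/(-3 + 503) + (-56 - 1*(-418))) = √((262 - 42755)/500 + (-56 + 418)) = √((1/500)*(-42493) + 362) = √(-42493/500 + 362) = √(138507/500) = √692535/50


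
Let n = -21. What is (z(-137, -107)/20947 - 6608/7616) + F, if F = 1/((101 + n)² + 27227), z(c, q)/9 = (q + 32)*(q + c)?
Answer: 335051672225/47898164292 ≈ 6.9951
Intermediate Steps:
z(c, q) = 9*(32 + q)*(c + q) (z(c, q) = 9*((q + 32)*(q + c)) = 9*((32 + q)*(c + q)) = 9*(32 + q)*(c + q))
F = 1/33627 (F = 1/((101 - 21)² + 27227) = 1/(80² + 27227) = 1/(6400 + 27227) = 1/33627 ≈ 2.9738e-5)
(z(-137, -107)/20947 - 6608/7616) + F = ((9*(-107)² + 288*(-137) + 288*(-107) + 9*(-137)*(-107))/20947 - 6608/7616) + 1/33627 = ((9*11449 - 39456 - 30816 + 131931)*(1/20947) - 6608*1/7616) + 1/33627 = ((103041 - 39456 - 30816 + 131931)*(1/20947) - 59/68) + 1/33627 = (164700*(1/20947) - 59/68) + 1/33627 = (164700/20947 - 59/68) + 1/33627 = 9963727/1424396 + 1/33627 = 335051672225/47898164292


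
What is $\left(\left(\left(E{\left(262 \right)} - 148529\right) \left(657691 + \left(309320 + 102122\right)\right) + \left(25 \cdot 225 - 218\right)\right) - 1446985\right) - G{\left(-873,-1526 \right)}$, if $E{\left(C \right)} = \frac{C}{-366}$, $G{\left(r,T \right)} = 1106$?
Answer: $- \frac{29060301797926}{183} \approx -1.588 \cdot 10^{11}$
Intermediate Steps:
$E{\left(C \right)} = - \frac{C}{366}$ ($E{\left(C \right)} = C \left(- \frac{1}{366}\right) = - \frac{C}{366}$)
$\left(\left(\left(E{\left(262 \right)} - 148529\right) \left(657691 + \left(309320 + 102122\right)\right) + \left(25 \cdot 225 - 218\right)\right) - 1446985\right) - G{\left(-873,-1526 \right)} = \left(\left(\left(\left(- \frac{1}{366}\right) 262 - 148529\right) \left(657691 + \left(309320 + 102122\right)\right) + \left(25 \cdot 225 - 218\right)\right) - 1446985\right) - 1106 = \left(\left(\left(- \frac{131}{183} - 148529\right) \left(657691 + 411442\right) + \left(5625 - 218\right)\right) - 1446985\right) - 1106 = \left(\left(\left(- \frac{27180938}{183}\right) 1069133 + 5407\right) - 1446985\right) - 1106 = \left(\left(- \frac{29060037786754}{183} + 5407\right) - 1446985\right) - 1106 = \left(- \frac{29060036797273}{183} - 1446985\right) - 1106 = - \frac{29060301595528}{183} - 1106 = - \frac{29060301797926}{183}$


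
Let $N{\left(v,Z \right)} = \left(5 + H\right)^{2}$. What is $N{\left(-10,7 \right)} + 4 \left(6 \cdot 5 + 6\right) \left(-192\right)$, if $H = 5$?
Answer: $-27548$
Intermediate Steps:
$N{\left(v,Z \right)} = 100$ ($N{\left(v,Z \right)} = \left(5 + 5\right)^{2} = 10^{2} = 100$)
$N{\left(-10,7 \right)} + 4 \left(6 \cdot 5 + 6\right) \left(-192\right) = 100 + 4 \left(6 \cdot 5 + 6\right) \left(-192\right) = 100 + 4 \left(30 + 6\right) \left(-192\right) = 100 + 4 \cdot 36 \left(-192\right) = 100 + 144 \left(-192\right) = 100 - 27648 = -27548$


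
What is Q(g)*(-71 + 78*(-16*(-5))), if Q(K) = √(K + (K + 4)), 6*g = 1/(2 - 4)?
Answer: 6169*√138/6 ≈ 12078.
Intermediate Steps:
g = -1/12 (g = 1/(6*(2 - 4)) = (⅙)/(-2) = (⅙)*(-½) = -1/12 ≈ -0.083333)
Q(K) = √(4 + 2*K) (Q(K) = √(K + (4 + K)) = √(4 + 2*K))
Q(g)*(-71 + 78*(-16*(-5))) = √(4 + 2*(-1/12))*(-71 + 78*(-16*(-5))) = √(4 - ⅙)*(-71 + 78*80) = √(23/6)*(-71 + 6240) = (√138/6)*6169 = 6169*√138/6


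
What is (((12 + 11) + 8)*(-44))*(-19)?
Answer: 25916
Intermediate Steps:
(((12 + 11) + 8)*(-44))*(-19) = ((23 + 8)*(-44))*(-19) = (31*(-44))*(-19) = -1364*(-19) = 25916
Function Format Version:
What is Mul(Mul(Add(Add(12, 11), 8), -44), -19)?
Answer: 25916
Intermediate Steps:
Mul(Mul(Add(Add(12, 11), 8), -44), -19) = Mul(Mul(Add(23, 8), -44), -19) = Mul(Mul(31, -44), -19) = Mul(-1364, -19) = 25916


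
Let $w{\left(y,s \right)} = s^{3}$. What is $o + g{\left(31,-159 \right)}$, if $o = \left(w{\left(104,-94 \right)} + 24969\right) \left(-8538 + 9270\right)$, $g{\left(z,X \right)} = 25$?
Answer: $-589710155$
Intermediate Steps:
$o = -589710180$ ($o = \left(\left(-94\right)^{3} + 24969\right) \left(-8538 + 9270\right) = \left(-830584 + 24969\right) 732 = \left(-805615\right) 732 = -589710180$)
$o + g{\left(31,-159 \right)} = -589710180 + 25 = -589710155$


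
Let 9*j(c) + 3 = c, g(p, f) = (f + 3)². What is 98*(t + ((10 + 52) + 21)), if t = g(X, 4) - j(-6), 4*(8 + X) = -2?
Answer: 13034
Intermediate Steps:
X = -17/2 (X = -8 + (¼)*(-2) = -8 - ½ = -17/2 ≈ -8.5000)
g(p, f) = (3 + f)²
j(c) = -⅓ + c/9
t = 50 (t = (3 + 4)² - (-⅓ + (⅑)*(-6)) = 7² - (-⅓ - ⅔) = 49 - 1*(-1) = 49 + 1 = 50)
98*(t + ((10 + 52) + 21)) = 98*(50 + ((10 + 52) + 21)) = 98*(50 + (62 + 21)) = 98*(50 + 83) = 98*133 = 13034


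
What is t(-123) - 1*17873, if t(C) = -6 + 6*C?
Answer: -18617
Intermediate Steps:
t(-123) - 1*17873 = (-6 + 6*(-123)) - 1*17873 = (-6 - 738) - 17873 = -744 - 17873 = -18617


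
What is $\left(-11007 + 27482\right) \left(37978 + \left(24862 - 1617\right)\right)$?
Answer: $1008648925$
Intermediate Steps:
$\left(-11007 + 27482\right) \left(37978 + \left(24862 - 1617\right)\right) = 16475 \left(37978 + 23245\right) = 16475 \cdot 61223 = 1008648925$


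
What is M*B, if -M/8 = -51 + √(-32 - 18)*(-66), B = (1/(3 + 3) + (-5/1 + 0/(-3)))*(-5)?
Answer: 9860 + 63800*I*√2 ≈ 9860.0 + 90227.0*I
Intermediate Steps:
B = 145/6 (B = (1/6 + (-5*1 + 0*(-⅓)))*(-5) = (⅙ + (-5 + 0))*(-5) = (⅙ - 5)*(-5) = -29/6*(-5) = 145/6 ≈ 24.167)
M = 408 + 2640*I*√2 (M = -8*(-51 + √(-32 - 18)*(-66)) = -8*(-51 + √(-50)*(-66)) = -8*(-51 + (5*I*√2)*(-66)) = -8*(-51 - 330*I*√2) = 408 + 2640*I*√2 ≈ 408.0 + 3733.5*I)
M*B = (408 + 2640*I*√2)*(145/6) = 9860 + 63800*I*√2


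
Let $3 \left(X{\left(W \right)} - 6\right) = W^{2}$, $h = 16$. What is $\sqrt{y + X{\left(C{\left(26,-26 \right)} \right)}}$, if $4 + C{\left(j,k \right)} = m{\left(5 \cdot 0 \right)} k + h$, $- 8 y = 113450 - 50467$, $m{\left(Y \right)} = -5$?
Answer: $\frac{i \sqrt{164958}}{12} \approx 33.846 i$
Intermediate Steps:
$y = - \frac{62983}{8}$ ($y = - \frac{113450 - 50467}{8} = \left(- \frac{1}{8}\right) 62983 = - \frac{62983}{8} \approx -7872.9$)
$C{\left(j,k \right)} = 12 - 5 k$ ($C{\left(j,k \right)} = -4 - \left(-16 + 5 k\right) = 12 - 5 k$)
$X{\left(W \right)} = 6 + \frac{W^{2}}{3}$
$\sqrt{y + X{\left(C{\left(26,-26 \right)} \right)}} = \sqrt{- \frac{62983}{8} + \left(6 + \frac{\left(12 - -130\right)^{2}}{3}\right)} = \sqrt{- \frac{62983}{8} + \left(6 + \frac{\left(12 + 130\right)^{2}}{3}\right)} = \sqrt{- \frac{62983}{8} + \left(6 + \frac{142^{2}}{3}\right)} = \sqrt{- \frac{62983}{8} + \left(6 + \frac{1}{3} \cdot 20164\right)} = \sqrt{- \frac{62983}{8} + \left(6 + \frac{20164}{3}\right)} = \sqrt{- \frac{62983}{8} + \frac{20182}{3}} = \sqrt{- \frac{27493}{24}} = \frac{i \sqrt{164958}}{12}$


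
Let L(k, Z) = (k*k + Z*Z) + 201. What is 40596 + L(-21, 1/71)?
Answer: 207880759/5041 ≈ 41238.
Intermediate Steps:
L(k, Z) = 201 + Z² + k² (L(k, Z) = (k² + Z²) + 201 = (Z² + k²) + 201 = 201 + Z² + k²)
40596 + L(-21, 1/71) = 40596 + (201 + (1/71)² + (-21)²) = 40596 + (201 + (1/71)² + 441) = 40596 + (201 + 1/5041 + 441) = 40596 + 3236323/5041 = 207880759/5041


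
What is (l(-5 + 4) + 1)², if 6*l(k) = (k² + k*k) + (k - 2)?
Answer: 25/36 ≈ 0.69444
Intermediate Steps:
l(k) = -⅓ + k²/3 + k/6 (l(k) = ((k² + k*k) + (k - 2))/6 = ((k² + k²) + (-2 + k))/6 = (2*k² + (-2 + k))/6 = (-2 + k + 2*k²)/6 = -⅓ + k²/3 + k/6)
(l(-5 + 4) + 1)² = ((-⅓ + (-5 + 4)²/3 + (-5 + 4)/6) + 1)² = ((-⅓ + (⅓)*(-1)² + (⅙)*(-1)) + 1)² = ((-⅓ + (⅓)*1 - ⅙) + 1)² = ((-⅓ + ⅓ - ⅙) + 1)² = (-⅙ + 1)² = (⅚)² = 25/36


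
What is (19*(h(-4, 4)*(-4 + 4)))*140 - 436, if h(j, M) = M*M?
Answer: -436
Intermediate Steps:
h(j, M) = M²
(19*(h(-4, 4)*(-4 + 4)))*140 - 436 = (19*(4²*(-4 + 4)))*140 - 436 = (19*(16*0))*140 - 436 = (19*0)*140 - 436 = 0*140 - 436 = 0 - 436 = -436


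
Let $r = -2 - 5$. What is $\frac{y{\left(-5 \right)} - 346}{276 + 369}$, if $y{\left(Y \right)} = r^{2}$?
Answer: $- \frac{99}{215} \approx -0.46046$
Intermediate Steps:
$r = -7$ ($r = -2 - 5 = -7$)
$y{\left(Y \right)} = 49$ ($y{\left(Y \right)} = \left(-7\right)^{2} = 49$)
$\frac{y{\left(-5 \right)} - 346}{276 + 369} = \frac{49 - 346}{276 + 369} = - \frac{297}{645} = \left(-297\right) \frac{1}{645} = - \frac{99}{215}$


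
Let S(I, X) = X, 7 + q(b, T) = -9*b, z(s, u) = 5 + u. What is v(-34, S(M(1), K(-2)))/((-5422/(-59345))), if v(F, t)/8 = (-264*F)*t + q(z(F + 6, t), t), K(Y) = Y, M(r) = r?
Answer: -4269516680/2711 ≈ -1.5749e+6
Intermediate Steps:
q(b, T) = -7 - 9*b
v(F, t) = -416 - 72*t - 2112*F*t (v(F, t) = 8*((-264*F)*t + (-7 - 9*(5 + t))) = 8*(-264*F*t + (-7 + (-45 - 9*t))) = 8*(-264*F*t + (-52 - 9*t)) = 8*(-52 - 9*t - 264*F*t) = -416 - 72*t - 2112*F*t)
v(-34, S(M(1), K(-2)))/((-5422/(-59345))) = (-416 - 72*(-2) - 2112*(-34)*(-2))/((-5422/(-59345))) = (-416 + 144 - 143616)/((-5422*(-1/59345))) = -143888/5422/59345 = -143888*59345/5422 = -4269516680/2711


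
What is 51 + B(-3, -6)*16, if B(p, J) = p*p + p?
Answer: 147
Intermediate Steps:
B(p, J) = p + p**2 (B(p, J) = p**2 + p = p + p**2)
51 + B(-3, -6)*16 = 51 - 3*(1 - 3)*16 = 51 - 3*(-2)*16 = 51 + 6*16 = 51 + 96 = 147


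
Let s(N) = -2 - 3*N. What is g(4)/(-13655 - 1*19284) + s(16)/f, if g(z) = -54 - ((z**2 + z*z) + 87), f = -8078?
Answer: 1522222/133040621 ≈ 0.011442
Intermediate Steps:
g(z) = -141 - 2*z**2 (g(z) = -54 - ((z**2 + z**2) + 87) = -54 - (2*z**2 + 87) = -54 - (87 + 2*z**2) = -54 + (-87 - 2*z**2) = -141 - 2*z**2)
g(4)/(-13655 - 1*19284) + s(16)/f = (-141 - 2*4**2)/(-13655 - 1*19284) + (-2 - 3*16)/(-8078) = (-141 - 2*16)/(-13655 - 19284) + (-2 - 48)*(-1/8078) = (-141 - 32)/(-32939) - 50*(-1/8078) = -173*(-1/32939) + 25/4039 = 173/32939 + 25/4039 = 1522222/133040621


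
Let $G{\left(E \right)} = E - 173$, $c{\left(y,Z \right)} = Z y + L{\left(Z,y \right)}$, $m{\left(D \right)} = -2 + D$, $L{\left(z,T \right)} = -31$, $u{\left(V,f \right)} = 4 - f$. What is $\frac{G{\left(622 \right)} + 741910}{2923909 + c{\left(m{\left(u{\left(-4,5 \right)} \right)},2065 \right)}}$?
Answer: $\frac{247453}{972561} \approx 0.25443$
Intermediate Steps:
$c{\left(y,Z \right)} = -31 + Z y$ ($c{\left(y,Z \right)} = Z y - 31 = -31 + Z y$)
$G{\left(E \right)} = -173 + E$
$\frac{G{\left(622 \right)} + 741910}{2923909 + c{\left(m{\left(u{\left(-4,5 \right)} \right)},2065 \right)}} = \frac{\left(-173 + 622\right) + 741910}{2923909 + \left(-31 + 2065 \left(-2 + \left(4 - 5\right)\right)\right)} = \frac{449 + 741910}{2923909 + \left(-31 + 2065 \left(-2 + \left(4 - 5\right)\right)\right)} = \frac{742359}{2923909 + \left(-31 + 2065 \left(-2 - 1\right)\right)} = \frac{742359}{2923909 + \left(-31 + 2065 \left(-3\right)\right)} = \frac{742359}{2923909 - 6226} = \frac{742359}{2917683} = 742359 \cdot \frac{1}{2917683} = \frac{247453}{972561}$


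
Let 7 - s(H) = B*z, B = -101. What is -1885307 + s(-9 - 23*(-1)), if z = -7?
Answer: -1886007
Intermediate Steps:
s(H) = -700 (s(H) = 7 - (-101)*(-7) = 7 - 1*707 = 7 - 707 = -700)
-1885307 + s(-9 - 23*(-1)) = -1885307 - 700 = -1886007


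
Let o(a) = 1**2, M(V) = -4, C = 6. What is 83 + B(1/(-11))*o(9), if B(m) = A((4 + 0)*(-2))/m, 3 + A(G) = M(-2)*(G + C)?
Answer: 28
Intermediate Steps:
o(a) = 1
A(G) = -27 - 4*G (A(G) = -3 - 4*(G + 6) = -3 - 4*(6 + G) = -3 + (-24 - 4*G) = -27 - 4*G)
B(m) = 5/m (B(m) = (-27 - 4*(4 + 0)*(-2))/m = (-27 - 16*(-2))/m = (-27 - 4*(-8))/m = (-27 + 32)/m = 5/m)
83 + B(1/(-11))*o(9) = 83 + (5/(1/(-11)))*1 = 83 + (5/(-1/11))*1 = 83 + (5*(-11))*1 = 83 - 55*1 = 83 - 55 = 28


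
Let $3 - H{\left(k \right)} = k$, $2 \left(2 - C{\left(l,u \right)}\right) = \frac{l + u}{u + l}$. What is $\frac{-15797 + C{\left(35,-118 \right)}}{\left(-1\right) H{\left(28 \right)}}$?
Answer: $- \frac{31591}{50} \approx -631.82$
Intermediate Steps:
$C{\left(l,u \right)} = \frac{3}{2}$ ($C{\left(l,u \right)} = 2 - \frac{\left(l + u\right) \frac{1}{u + l}}{2} = 2 - \frac{\left(l + u\right) \frac{1}{l + u}}{2} = 2 - \frac{1}{2} = \frac{3}{2}$)
$H{\left(k \right)} = 3 - k$
$\frac{-15797 + C{\left(35,-118 \right)}}{\left(-1\right) H{\left(28 \right)}} = \frac{-15797 + \frac{3}{2}}{\left(-1\right) \left(3 - 28\right)} = - \frac{31591}{2 \left(- (3 - 28)\right)} = - \frac{31591}{2 \left(\left(-1\right) \left(-25\right)\right)} = - \frac{31591}{2 \cdot 25} = \left(- \frac{31591}{2}\right) \frac{1}{25} = - \frac{31591}{50}$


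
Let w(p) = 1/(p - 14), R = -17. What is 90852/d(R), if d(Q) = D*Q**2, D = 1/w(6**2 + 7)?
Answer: 90852/8381 ≈ 10.840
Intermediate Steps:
w(p) = 1/(-14 + p)
D = 29 (D = 1/(1/(-14 + (6**2 + 7))) = 1/(1/(-14 + (36 + 7))) = 1/(1/(-14 + 43)) = 1/(1/29) = 29)
d(Q) = 29*Q**2
90852/d(R) = 90852/((29*(-17)**2)) = 90852/((29*289)) = 90852/8381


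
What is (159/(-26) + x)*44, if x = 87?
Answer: 46266/13 ≈ 3558.9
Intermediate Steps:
(159/(-26) + x)*44 = (159/(-26) + 87)*44 = (159*(-1/26) + 87)*44 = (-159/26 + 87)*44 = (2103/26)*44 = 46266/13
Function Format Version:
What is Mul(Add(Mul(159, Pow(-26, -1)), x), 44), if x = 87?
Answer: Rational(46266, 13) ≈ 3558.9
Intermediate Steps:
Mul(Add(Mul(159, Pow(-26, -1)), x), 44) = Mul(Add(Mul(159, Pow(-26, -1)), 87), 44) = Mul(Add(Mul(159, Rational(-1, 26)), 87), 44) = Mul(Add(Rational(-159, 26), 87), 44) = Mul(Rational(2103, 26), 44) = Rational(46266, 13)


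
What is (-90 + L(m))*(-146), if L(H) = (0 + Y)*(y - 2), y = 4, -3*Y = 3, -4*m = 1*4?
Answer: 13432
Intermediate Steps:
m = -1 (m = -4/4 = -1/4*4 = -1)
Y = -1 (Y = -1/3*3 = -1)
L(H) = -2 (L(H) = (0 - 1)*(4 - 2) = -1*2 = -2)
(-90 + L(m))*(-146) = (-90 - 2)*(-146) = -92*(-146) = 13432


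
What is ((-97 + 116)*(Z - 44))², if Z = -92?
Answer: 6677056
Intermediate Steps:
((-97 + 116)*(Z - 44))² = ((-97 + 116)*(-92 - 44))² = (19*(-136))² = (-2584)² = 6677056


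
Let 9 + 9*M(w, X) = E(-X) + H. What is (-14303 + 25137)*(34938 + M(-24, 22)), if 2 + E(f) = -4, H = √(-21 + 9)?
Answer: 1135500706/3 + 21668*I*√3/9 ≈ 3.785e+8 + 4170.0*I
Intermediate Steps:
H = 2*I*√3 (H = √(-12) = 2*I*√3 ≈ 3.4641*I)
E(f) = -6 (E(f) = -2 - 4 = -6)
M(w, X) = -5/3 + 2*I*√3/9 (M(w, X) = -1 + (-6 + 2*I*√3)/9 = -1 + (-⅔ + 2*I*√3/9) = -5/3 + 2*I*√3/9)
(-14303 + 25137)*(34938 + M(-24, 22)) = (-14303 + 25137)*(34938 + (-5/3 + 2*I*√3/9)) = 10834*(104809/3 + 2*I*√3/9) = 1135500706/3 + 21668*I*√3/9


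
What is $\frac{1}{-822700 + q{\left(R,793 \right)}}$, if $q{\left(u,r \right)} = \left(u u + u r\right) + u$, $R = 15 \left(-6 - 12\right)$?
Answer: $- \frac{1}{964180} \approx -1.0372 \cdot 10^{-6}$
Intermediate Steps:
$R = -270$ ($R = 15 \left(-18\right) = -270$)
$q{\left(u,r \right)} = u + u^{2} + r u$ ($q{\left(u,r \right)} = \left(u^{2} + r u\right) + u = u + u^{2} + r u$)
$\frac{1}{-822700 + q{\left(R,793 \right)}} = \frac{1}{-822700 - 270 \left(1 + 793 - 270\right)} = \frac{1}{-822700 - 141480} = \frac{1}{-964180} = - \frac{1}{964180}$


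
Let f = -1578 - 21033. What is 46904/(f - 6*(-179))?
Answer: -46904/21537 ≈ -2.1778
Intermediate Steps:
f = -22611
46904/(f - 6*(-179)) = 46904/(-22611 - 6*(-179)) = 46904/(-22611 + 1074) = 46904/(-21537) = 46904*(-1/21537) = -46904/21537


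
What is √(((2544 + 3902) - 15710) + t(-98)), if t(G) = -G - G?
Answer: 2*I*√2267 ≈ 95.226*I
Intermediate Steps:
t(G) = -2*G
√(((2544 + 3902) - 15710) + t(-98)) = √(((2544 + 3902) - 15710) - 2*(-98)) = √((6446 - 15710) + 196) = √(-9264 + 196) = √(-9068) = 2*I*√2267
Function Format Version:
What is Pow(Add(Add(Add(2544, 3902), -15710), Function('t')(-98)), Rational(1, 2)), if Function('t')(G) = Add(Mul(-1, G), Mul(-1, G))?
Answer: Mul(2, I, Pow(2267, Rational(1, 2))) ≈ Mul(95.226, I)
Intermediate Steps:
Function('t')(G) = Mul(-2, G)
Pow(Add(Add(Add(2544, 3902), -15710), Function('t')(-98)), Rational(1, 2)) = Pow(Add(Add(Add(2544, 3902), -15710), Mul(-2, -98)), Rational(1, 2)) = Pow(Add(Add(6446, -15710), 196), Rational(1, 2)) = Pow(Add(-9264, 196), Rational(1, 2)) = Pow(-9068, Rational(1, 2)) = Mul(2, I, Pow(2267, Rational(1, 2)))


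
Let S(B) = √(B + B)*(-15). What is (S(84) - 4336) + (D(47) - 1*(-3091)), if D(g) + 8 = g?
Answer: -1206 - 30*√42 ≈ -1400.4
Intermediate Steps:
D(g) = -8 + g
S(B) = -15*√2*√B (S(B) = √(2*B)*(-15) = (√2*√B)*(-15) = -15*√2*√B)
(S(84) - 4336) + (D(47) - 1*(-3091)) = (-15*√2*√84 - 4336) + ((-8 + 47) - 1*(-3091)) = (-15*√2*2*√21 - 4336) + (39 + 3091) = (-30*√42 - 4336) + 3130 = (-4336 - 30*√42) + 3130 = -1206 - 30*√42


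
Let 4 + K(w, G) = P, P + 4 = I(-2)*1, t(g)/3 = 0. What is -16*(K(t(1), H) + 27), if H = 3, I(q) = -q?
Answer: -336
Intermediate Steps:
t(g) = 0 (t(g) = 3*0 = 0)
P = -2 (P = -4 - 1*(-2)*1 = -4 + 2*1 = -4 + 2 = -2)
K(w, G) = -6 (K(w, G) = -4 - 2 = -6)
-16*(K(t(1), H) + 27) = -16*(-6 + 27) = -16*21 = -336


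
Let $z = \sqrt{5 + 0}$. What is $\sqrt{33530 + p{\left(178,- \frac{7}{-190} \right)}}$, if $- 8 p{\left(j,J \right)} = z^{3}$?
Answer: $\frac{\sqrt{536480 - 10 \sqrt{5}}}{4} \approx 183.11$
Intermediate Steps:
$z = \sqrt{5} \approx 2.2361$
$p{\left(j,J \right)} = - \frac{5 \sqrt{5}}{8}$ ($p{\left(j,J \right)} = - \frac{\left(\sqrt{5}\right)^{3}}{8} = - \frac{5 \sqrt{5}}{8}$)
$\sqrt{33530 + p{\left(178,- \frac{7}{-190} \right)}} = \sqrt{33530 - \frac{5 \sqrt{5}}{8}}$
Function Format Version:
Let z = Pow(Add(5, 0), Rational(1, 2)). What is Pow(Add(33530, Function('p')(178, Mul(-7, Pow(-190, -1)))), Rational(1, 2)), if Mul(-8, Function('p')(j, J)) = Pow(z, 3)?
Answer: Mul(Rational(1, 4), Pow(Add(536480, Mul(-10, Pow(5, Rational(1, 2)))), Rational(1, 2))) ≈ 183.11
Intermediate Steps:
z = Pow(5, Rational(1, 2)) ≈ 2.2361
Function('p')(j, J) = Mul(Rational(-5, 8), Pow(5, Rational(1, 2))) (Function('p')(j, J) = Mul(Rational(-1, 8), Pow(Pow(5, Rational(1, 2)), 3)) = Mul(Rational(-1, 8), Mul(5, Pow(5, Rational(1, 2)))) = Mul(Rational(-5, 8), Pow(5, Rational(1, 2))))
Pow(Add(33530, Function('p')(178, Mul(-7, Pow(-190, -1)))), Rational(1, 2)) = Pow(Add(33530, Mul(Rational(-5, 8), Pow(5, Rational(1, 2)))), Rational(1, 2))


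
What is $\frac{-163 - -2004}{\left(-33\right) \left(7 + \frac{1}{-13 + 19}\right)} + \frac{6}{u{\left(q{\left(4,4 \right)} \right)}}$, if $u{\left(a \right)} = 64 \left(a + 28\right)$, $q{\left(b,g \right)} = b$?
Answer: $- \frac{3768949}{484352} \approx -7.7814$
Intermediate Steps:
$u{\left(a \right)} = 1792 + 64 a$ ($u{\left(a \right)} = 64 \left(28 + a\right) = 1792 + 64 a$)
$\frac{-163 - -2004}{\left(-33\right) \left(7 + \frac{1}{-13 + 19}\right)} + \frac{6}{u{\left(q{\left(4,4 \right)} \right)}} = \frac{-163 - -2004}{\left(-33\right) \left(7 + \frac{1}{-13 + 19}\right)} + \frac{6}{1792 + 64 \cdot 4} = \frac{-163 + 2004}{\left(-33\right) \left(7 + \frac{1}{6}\right)} + \frac{6}{1792 + 256} = \frac{1841}{\left(-33\right) \left(7 + \frac{1}{6}\right)} + \frac{6}{2048} = \frac{1841}{\left(-33\right) \frac{43}{6}} + 6 \cdot \frac{1}{2048} = \frac{1841}{- \frac{473}{2}} + \frac{3}{1024} = 1841 \left(- \frac{2}{473}\right) + \frac{3}{1024} = - \frac{3682}{473} + \frac{3}{1024} = - \frac{3768949}{484352}$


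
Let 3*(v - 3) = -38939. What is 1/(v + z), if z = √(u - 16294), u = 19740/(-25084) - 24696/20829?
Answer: -299116729110/3881913715982243 - 9*I*√30892155916787527927/65992533171698131 ≈ -7.7054e-5 - 7.58e-7*I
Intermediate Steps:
v = -38930/3 (v = 3 + (⅓)*(-38939) = 3 - 38939/3 = -38930/3 ≈ -12977.)
u = -85886577/43539553 (u = 19740*(-1/25084) - 24696*1/20829 = -4935/6271 - 8232/6943 = -85886577/43539553 ≈ -1.9726)
z = I*√30892155916787527927/43539553 (z = √(-85886577/43539553 - 16294) = √(-709519363159/43539553) = I*√30892155916787527927/43539553 ≈ 127.66*I)
1/(v + z) = 1/(-38930/3 + I*√30892155916787527927/43539553)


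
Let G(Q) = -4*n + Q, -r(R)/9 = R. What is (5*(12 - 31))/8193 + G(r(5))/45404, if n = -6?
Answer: -4485433/371994972 ≈ -0.012058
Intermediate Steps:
r(R) = -9*R
G(Q) = 24 + Q (G(Q) = -4*(-6) + Q = 24 + Q)
(5*(12 - 31))/8193 + G(r(5))/45404 = (5*(12 - 31))/8193 + (24 - 9*5)/45404 = (5*(-19))*(1/8193) + (24 - 45)*(1/45404) = -95*1/8193 - 21*1/45404 = -95/8193 - 21/45404 = -4485433/371994972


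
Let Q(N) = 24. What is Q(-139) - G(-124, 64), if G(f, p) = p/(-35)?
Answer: 904/35 ≈ 25.829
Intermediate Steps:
G(f, p) = -p/35 (G(f, p) = p*(-1/35) = -p/35)
Q(-139) - G(-124, 64) = 24 - (-1)*64/35 = 24 - 1*(-64/35) = 24 + 64/35 = 904/35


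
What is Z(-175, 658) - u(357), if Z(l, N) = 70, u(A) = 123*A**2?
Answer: -15676157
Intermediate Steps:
Z(-175, 658) - u(357) = 70 - 123*357**2 = 70 - 123*127449 = 70 - 1*15676227 = 70 - 15676227 = -15676157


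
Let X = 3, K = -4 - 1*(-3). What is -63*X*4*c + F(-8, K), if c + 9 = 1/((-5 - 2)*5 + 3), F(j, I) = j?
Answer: 54557/8 ≈ 6819.6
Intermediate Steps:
K = -1 (K = -4 + 3 = -1)
c = -289/32 (c = -9 + 1/((-5 - 2)*5 + 3) = -9 + 1/(-7*5 + 3) = -9 + 1/(-35 + 3) = -9 + 1/(-32) = -9 - 1/32 = -289/32 ≈ -9.0313)
-63*X*4*c + F(-8, K) = -63*3*4*(-289)/32 - 8 = -756*(-289)/32 - 8 = -63*(-867/8) - 8 = 54621/8 - 8 = 54557/8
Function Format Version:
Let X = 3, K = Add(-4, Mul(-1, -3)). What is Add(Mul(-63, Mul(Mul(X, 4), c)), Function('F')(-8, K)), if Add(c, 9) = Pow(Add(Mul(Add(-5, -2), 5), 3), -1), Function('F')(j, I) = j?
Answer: Rational(54557, 8) ≈ 6819.6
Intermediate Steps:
K = -1 (K = Add(-4, 3) = -1)
c = Rational(-289, 32) (c = Add(-9, Pow(Add(Mul(Add(-5, -2), 5), 3), -1)) = Add(-9, Pow(Add(Mul(-7, 5), 3), -1)) = Add(-9, Pow(Add(-35, 3), -1)) = Add(-9, Pow(-32, -1)) = Add(-9, Rational(-1, 32)) = Rational(-289, 32) ≈ -9.0313)
Add(Mul(-63, Mul(Mul(X, 4), c)), Function('F')(-8, K)) = Add(Mul(-63, Mul(Mul(3, 4), Rational(-289, 32))), -8) = Add(Mul(-63, Mul(12, Rational(-289, 32))), -8) = Add(Mul(-63, Rational(-867, 8)), -8) = Add(Rational(54621, 8), -8) = Rational(54557, 8)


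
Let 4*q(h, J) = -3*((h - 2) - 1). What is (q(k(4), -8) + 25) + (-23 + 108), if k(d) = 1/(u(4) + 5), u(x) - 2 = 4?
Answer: 1234/11 ≈ 112.18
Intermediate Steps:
u(x) = 6 (u(x) = 2 + 4 = 6)
k(d) = 1/11 (k(d) = 1/(6 + 5) = 1/11)
q(h, J) = 9/4 - 3*h/4 (q(h, J) = (-3*((h - 2) - 1))/4 = (-3*((-2 + h) - 1))/4 = (-3*(-3 + h))/4 = (9 - 3*h)/4 = 9/4 - 3*h/4)
(q(k(4), -8) + 25) + (-23 + 108) = ((9/4 - ¾*1/11) + 25) + (-23 + 108) = ((9/4 - 3/44) + 25) + 85 = (24/11 + 25) + 85 = 299/11 + 85 = 1234/11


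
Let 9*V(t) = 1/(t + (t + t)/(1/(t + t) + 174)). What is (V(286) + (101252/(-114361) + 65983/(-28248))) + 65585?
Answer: 63985726973106537263/975663176377032 ≈ 65582.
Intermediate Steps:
V(t) = 1/(9*(t + 2*t/(174 + 1/(2*t)))) (V(t) = 1/(9*(t + (t + t)/(1/(t + t) + 174))) = 1/(9*(t + (2*t)/(1/(2*t) + 174))) = 1/(9*(t + (2*t)/(174 + 1/(2*t)))) = 1/(9*(t + 2*t/(174 + 1/(2*t)))))
(V(286) + (101252/(-114361) + 65983/(-28248))) + 65585 = ((⅑)*(1 + 348*286)/(286*(1 + 352*286)) + (101252/(-114361) + 65983/(-28248))) + 65585 = ((⅑)*(1/286)*(1 + 99528)/(1 + 100672) + (101252*(-1/114361) + 65983*(-1/28248))) + 65585 = ((⅑)*(1/286)*99529/100673 + (-101252/114361 - 65983/28248)) + 65585 = ((⅑)*(1/286)*(1/100673)*99529 - 10406048359/3230469528) + 65585 = (99529/259132302 - 10406048359/3230469528) + 65585 = -3142449581106457/975663176377032 + 65585 = 63985726973106537263/975663176377032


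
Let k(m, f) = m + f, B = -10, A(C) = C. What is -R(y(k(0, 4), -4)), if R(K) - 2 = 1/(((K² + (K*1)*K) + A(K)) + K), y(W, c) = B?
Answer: -361/180 ≈ -2.0056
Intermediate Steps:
k(m, f) = f + m
y(W, c) = -10
R(K) = 2 + 1/(2*K + 2*K²) (R(K) = 2 + 1/(((K² + (K*1)*K) + K) + K) = 2 + 1/(((K² + K*K) + K) + K) = 2 + 1/(((K² + K²) + K) + K) = 2 + 1/((2*K² + K) + K) = 2 + 1/((K + 2*K²) + K) = 2 + 1/(2*K + 2*K²))
-R(y(k(0, 4), -4)) = -(1 + 4*(-10) + 4*(-10)²)/(2*(-10)*(1 - 10)) = -(-1)*(1 - 40 + 4*100)/(2*10*(-9)) = -(-1)*(-1)*(1 - 40 + 400)/(2*10*9) = -(-1)*(-1)*361/(2*10*9) = -1*361/180 = -361/180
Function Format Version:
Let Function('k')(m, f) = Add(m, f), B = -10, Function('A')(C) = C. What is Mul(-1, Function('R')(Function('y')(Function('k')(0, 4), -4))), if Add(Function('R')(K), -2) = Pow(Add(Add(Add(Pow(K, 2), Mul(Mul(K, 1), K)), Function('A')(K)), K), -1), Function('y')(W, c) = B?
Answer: Rational(-361, 180) ≈ -2.0056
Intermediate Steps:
Function('k')(m, f) = Add(f, m)
Function('y')(W, c) = -10
Function('R')(K) = Add(2, Pow(Add(Mul(2, K), Mul(2, Pow(K, 2))), -1)) (Function('R')(K) = Add(2, Pow(Add(Add(Add(Pow(K, 2), Mul(Mul(K, 1), K)), K), K), -1)) = Add(2, Pow(Add(Add(Add(Pow(K, 2), Mul(K, K)), K), K), -1)) = Add(2, Pow(Add(Add(Add(Pow(K, 2), Pow(K, 2)), K), K), -1)) = Add(2, Pow(Add(Add(Mul(2, Pow(K, 2)), K), K), -1)) = Add(2, Pow(Add(Add(K, Mul(2, Pow(K, 2))), K), -1)) = Add(2, Pow(Add(Mul(2, K), Mul(2, Pow(K, 2))), -1)))
Mul(-1, Function('R')(Function('y')(Function('k')(0, 4), -4))) = Mul(-1, Mul(Rational(1, 2), Pow(-10, -1), Pow(Add(1, -10), -1), Add(1, Mul(4, -10), Mul(4, Pow(-10, 2))))) = Mul(-1, Mul(Rational(1, 2), Rational(-1, 10), Pow(-9, -1), Add(1, -40, Mul(4, 100)))) = Mul(-1, Mul(Rational(1, 2), Rational(-1, 10), Rational(-1, 9), Add(1, -40, 400))) = Mul(-1, Mul(Rational(1, 2), Rational(-1, 10), Rational(-1, 9), 361)) = Mul(-1, Rational(361, 180)) = Rational(-361, 180)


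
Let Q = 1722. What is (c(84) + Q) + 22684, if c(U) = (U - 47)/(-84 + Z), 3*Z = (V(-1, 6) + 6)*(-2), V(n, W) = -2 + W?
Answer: 6638321/272 ≈ 24406.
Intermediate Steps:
Z = -20/3 (Z = (((-2 + 6) + 6)*(-2))/3 = ((4 + 6)*(-2))/3 = (10*(-2))/3 = (1/3)*(-20) = -20/3 ≈ -6.6667)
c(U) = 141/272 - 3*U/272 (c(U) = (U - 47)/(-84 - 20/3) = (-47 + U)/(-272/3) = (-47 + U)*(-3/272) = 141/272 - 3*U/272)
(c(84) + Q) + 22684 = ((141/272 - 3/272*84) + 1722) + 22684 = ((141/272 - 63/68) + 1722) + 22684 = (-111/272 + 1722) + 22684 = 468273/272 + 22684 = 6638321/272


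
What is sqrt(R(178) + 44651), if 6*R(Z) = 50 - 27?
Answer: sqrt(1607574)/6 ≈ 211.32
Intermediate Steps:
R(Z) = 23/6 (R(Z) = (50 - 27)/6 = (1/6)*23 = 23/6)
sqrt(R(178) + 44651) = sqrt(23/6 + 44651) = sqrt(267929/6) = sqrt(1607574)/6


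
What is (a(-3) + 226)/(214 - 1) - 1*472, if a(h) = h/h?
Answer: -100309/213 ≈ -470.93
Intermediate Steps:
a(h) = 1
(a(-3) + 226)/(214 - 1) - 1*472 = (1 + 226)/(214 - 1) - 1*472 = 227/213 - 472 = -100309/213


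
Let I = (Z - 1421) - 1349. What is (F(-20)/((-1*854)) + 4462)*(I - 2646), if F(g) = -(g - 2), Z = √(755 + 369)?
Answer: -10318904408/427 + 3810526*√281/427 ≈ -2.4016e+7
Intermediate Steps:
Z = 2*√281 (Z = √1124 = 2*√281 ≈ 33.526)
F(g) = 2 - g (F(g) = -(-2 + g) = 2 - g)
I = -2770 + 2*√281 (I = (2*√281 - 1421) - 1349 = (-1421 + 2*√281) - 1349 = -2770 + 2*√281 ≈ -2736.5)
(F(-20)/((-1*854)) + 4462)*(I - 2646) = ((2 - 1*(-20))/((-1*854)) + 4462)*((-2770 + 2*√281) - 2646) = ((2 + 20)/(-854) + 4462)*(-5416 + 2*√281) = (22*(-1/854) + 4462)*(-5416 + 2*√281) = (-11/427 + 4462)*(-5416 + 2*√281) = 1905263*(-5416 + 2*√281)/427 = -10318904408/427 + 3810526*√281/427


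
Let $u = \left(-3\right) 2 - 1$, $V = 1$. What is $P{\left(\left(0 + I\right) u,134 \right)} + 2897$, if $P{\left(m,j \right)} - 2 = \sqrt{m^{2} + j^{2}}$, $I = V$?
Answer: $2899 + \sqrt{18005} \approx 3033.2$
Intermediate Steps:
$u = -7$ ($u = -6 - 1 = -7$)
$I = 1$
$P{\left(m,j \right)} = 2 + \sqrt{j^{2} + m^{2}}$ ($P{\left(m,j \right)} = 2 + \sqrt{m^{2} + j^{2}} = 2 + \sqrt{j^{2} + m^{2}}$)
$P{\left(\left(0 + I\right) u,134 \right)} + 2897 = \left(2 + \sqrt{134^{2} + \left(\left(0 + 1\right) \left(-7\right)\right)^{2}}\right) + 2897 = \left(2 + \sqrt{17956 + \left(1 \left(-7\right)\right)^{2}}\right) + 2897 = \left(2 + \sqrt{17956 + \left(-7\right)^{2}}\right) + 2897 = \left(2 + \sqrt{17956 + 49}\right) + 2897 = \left(2 + \sqrt{18005}\right) + 2897 = 2899 + \sqrt{18005}$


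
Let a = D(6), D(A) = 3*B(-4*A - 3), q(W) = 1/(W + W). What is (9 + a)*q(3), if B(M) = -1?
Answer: 1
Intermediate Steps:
q(W) = 1/(2*W)
D(A) = -3 (D(A) = 3*(-1) = -3)
a = -3
(9 + a)*q(3) = (9 - 3)*((½)/3) = 6*((½)*(⅓)) = 6*(⅙) = 1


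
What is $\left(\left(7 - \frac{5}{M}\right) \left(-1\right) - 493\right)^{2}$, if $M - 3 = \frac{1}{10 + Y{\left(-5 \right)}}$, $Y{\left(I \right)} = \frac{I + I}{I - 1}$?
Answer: $\frac{2897130625}{11664} \approx 2.4838 \cdot 10^{5}$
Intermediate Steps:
$Y{\left(I \right)} = \frac{2 I}{-1 + I}$
$M = \frac{108}{35}$ ($M = 3 + \frac{1}{10 + 2 \left(-5\right) \frac{1}{-1 - 5}} = 3 + \frac{1}{10 + 2 \left(-5\right) \frac{1}{-6}} = 3 + \frac{1}{10 + 2 \left(-5\right) \left(- \frac{1}{6}\right)} = 3 + \frac{1}{10 + \frac{5}{3}} = 3 + \frac{1}{\frac{35}{3}} = 3 + \frac{3}{35} = \frac{108}{35} \approx 3.0857$)
$\left(\left(7 - \frac{5}{M}\right) \left(-1\right) - 493\right)^{2} = \left(\left(7 - \frac{5}{\frac{108}{35}}\right) \left(-1\right) - 493\right)^{2} = \left(\left(7 - \frac{175}{108}\right) \left(-1\right) - 493\right)^{2} = \left(\frac{581}{108} \left(-1\right) - 493\right)^{2} = \left(- \frac{581}{108} - 493\right)^{2} = \left(- \frac{53825}{108}\right)^{2} = \frac{2897130625}{11664}$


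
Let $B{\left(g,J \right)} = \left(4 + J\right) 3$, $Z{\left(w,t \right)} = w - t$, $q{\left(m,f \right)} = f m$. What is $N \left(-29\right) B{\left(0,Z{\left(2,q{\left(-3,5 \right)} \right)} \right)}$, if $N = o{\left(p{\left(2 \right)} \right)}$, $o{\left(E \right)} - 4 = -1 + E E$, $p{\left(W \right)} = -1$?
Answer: $-7308$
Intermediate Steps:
$o{\left(E \right)} = 3 + E^{2}$ ($o{\left(E \right)} = 4 + \left(-1 + E E\right) = 4 + \left(-1 + E^{2}\right) = 3 + E^{2}$)
$N = 4$ ($N = 3 + \left(-1\right)^{2} = 3 + 1 = 4$)
$B{\left(g,J \right)} = 12 + 3 J$
$N \left(-29\right) B{\left(0,Z{\left(2,q{\left(-3,5 \right)} \right)} \right)} = 4 \left(-29\right) \left(12 + 3 \left(2 - 5 \left(-3\right)\right)\right) = - 116 \left(12 + 3 \left(2 - -15\right)\right) = - 116 \left(12 + 3 \left(2 + 15\right)\right) = - 116 \left(12 + 3 \cdot 17\right) = - 116 \left(12 + 51\right) = \left(-116\right) 63 = -7308$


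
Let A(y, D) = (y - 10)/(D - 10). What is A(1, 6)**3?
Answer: 729/64 ≈ 11.391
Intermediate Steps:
A(y, D) = (-10 + y)/(-10 + D)
A(1, 6)**3 = ((-10 + 1)/(-10 + 6))**3 = (-9/(-4))**3 = (-1/4*(-9))**3 = (9/4)**3 = 729/64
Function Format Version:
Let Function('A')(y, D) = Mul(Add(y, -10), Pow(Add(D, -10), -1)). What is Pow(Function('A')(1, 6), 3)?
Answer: Rational(729, 64) ≈ 11.391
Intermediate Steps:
Function('A')(y, D) = Mul(Pow(Add(-10, D), -1), Add(-10, y)) (Function('A')(y, D) = Mul(Add(-10, y), Pow(Add(-10, D), -1)) = Mul(Pow(Add(-10, D), -1), Add(-10, y)))
Pow(Function('A')(1, 6), 3) = Pow(Mul(Pow(Add(-10, 6), -1), Add(-10, 1)), 3) = Pow(Mul(Pow(-4, -1), -9), 3) = Pow(Mul(Rational(-1, 4), -9), 3) = Pow(Rational(9, 4), 3) = Rational(729, 64)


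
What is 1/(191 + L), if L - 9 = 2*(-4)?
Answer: 1/192 ≈ 0.0052083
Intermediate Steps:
L = 1 (L = 9 + 2*(-4) = 9 - 8 = 1)
1/(191 + L) = 1/(191 + 1) = 1/192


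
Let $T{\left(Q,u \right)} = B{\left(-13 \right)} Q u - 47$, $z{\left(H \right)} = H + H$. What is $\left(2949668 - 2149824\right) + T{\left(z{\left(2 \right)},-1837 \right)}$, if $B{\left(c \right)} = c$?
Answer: $895321$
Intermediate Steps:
$z{\left(H \right)} = 2 H$
$T{\left(Q,u \right)} = -47 - 13 Q u$ ($T{\left(Q,u \right)} = - 13 Q u - 47 = -47 - 13 Q u$)
$\left(2949668 - 2149824\right) + T{\left(z{\left(2 \right)},-1837 \right)} = \left(2949668 - 2149824\right) - \left(47 + 13 \cdot 2 \cdot 2 \left(-1837\right)\right) = 799844 - \left(47 + 52 \left(-1837\right)\right) = 799844 + \left(-47 + 95524\right) = 799844 + 95477 = 895321$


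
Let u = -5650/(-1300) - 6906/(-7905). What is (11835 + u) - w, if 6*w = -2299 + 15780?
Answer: 985864358/102765 ≈ 9593.4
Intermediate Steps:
w = 13481/6 (w = (-2299 + 15780)/6 = (⅙)*13481 = 13481/6 ≈ 2246.8)
u = 357607/68510 (u = -5650*(-1/1300) - 6906*(-1/7905) = 113/26 + 2302/2635 = 357607/68510 ≈ 5.2198)
(11835 + u) - w = (11835 + 357607/68510) - 1*13481/6 = 811173457/68510 - 13481/6 = 985864358/102765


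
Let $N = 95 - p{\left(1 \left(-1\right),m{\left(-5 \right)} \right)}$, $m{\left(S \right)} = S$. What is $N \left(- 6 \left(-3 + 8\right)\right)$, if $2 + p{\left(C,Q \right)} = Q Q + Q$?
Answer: $-2310$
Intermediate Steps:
$p{\left(C,Q \right)} = -2 + Q + Q^{2}$ ($p{\left(C,Q \right)} = -2 + \left(Q Q + Q\right) = -2 + \left(Q^{2} + Q\right) = -2 + \left(Q + Q^{2}\right) = -2 + Q + Q^{2}$)
$N = 77$ ($N = 95 - \left(-2 - 5 + \left(-5\right)^{2}\right) = 95 - \left(-2 - 5 + 25\right) = 95 - 18 = 77$)
$N \left(- 6 \left(-3 + 8\right)\right) = 77 \left(- 6 \left(-3 + 8\right)\right) = 77 \left(\left(-6\right) 5\right) = 77 \left(-30\right) = -2310$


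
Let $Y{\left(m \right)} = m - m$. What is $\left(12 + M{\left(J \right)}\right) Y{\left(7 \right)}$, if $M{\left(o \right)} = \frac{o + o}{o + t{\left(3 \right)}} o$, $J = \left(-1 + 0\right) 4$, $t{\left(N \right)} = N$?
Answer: $0$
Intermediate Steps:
$Y{\left(m \right)} = 0$
$J = -4$ ($J = \left(-1\right) 4 = -4$)
$M{\left(o \right)} = \frac{2 o^{2}}{3 + o}$ ($M{\left(o \right)} = \frac{o + o}{o + 3} o = \frac{2 o}{3 + o} o = \frac{2 o^{2}}{3 + o}$)
$\left(12 + M{\left(J \right)}\right) Y{\left(7 \right)} = \left(12 + \frac{2 \left(-4\right)^{2}}{3 - 4}\right) 0 = \left(12 + 2 \cdot 16 \frac{1}{-1}\right) 0 = \left(12 + 2 \cdot 16 \left(-1\right)\right) 0 = \left(12 - 32\right) 0 = \left(-20\right) 0 = 0$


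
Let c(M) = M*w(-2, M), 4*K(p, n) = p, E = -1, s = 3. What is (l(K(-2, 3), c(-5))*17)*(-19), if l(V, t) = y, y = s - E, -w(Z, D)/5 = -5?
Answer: -1292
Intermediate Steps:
w(Z, D) = 25 (w(Z, D) = -5*(-5) = 25)
K(p, n) = p/4
c(M) = 25*M (c(M) = M*25 = 25*M)
y = 4 (y = 3 - 1*(-1) = 3 + 1 = 4)
l(V, t) = 4
(l(K(-2, 3), c(-5))*17)*(-19) = (4*17)*(-19) = 68*(-19) = -1292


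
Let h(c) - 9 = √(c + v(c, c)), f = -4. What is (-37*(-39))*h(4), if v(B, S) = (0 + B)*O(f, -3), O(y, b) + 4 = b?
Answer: 12987 + 2886*I*√6 ≈ 12987.0 + 7069.2*I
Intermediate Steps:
O(y, b) = -4 + b
v(B, S) = -7*B (v(B, S) = (0 + B)*(-4 - 3) = B*(-7) = -7*B)
h(c) = 9 + √6*√(-c) (h(c) = 9 + √(c - 7*c) = 9 + √(-6*c) = 9 + √6*√(-c))
(-37*(-39))*h(4) = (-37*(-39))*(9 + √6*√(-1*4)) = 1443*(9 + √6*√(-4)) = 1443*(9 + √6*(2*I)) = 1443*(9 + 2*I*√6) = 12987 + 2886*I*√6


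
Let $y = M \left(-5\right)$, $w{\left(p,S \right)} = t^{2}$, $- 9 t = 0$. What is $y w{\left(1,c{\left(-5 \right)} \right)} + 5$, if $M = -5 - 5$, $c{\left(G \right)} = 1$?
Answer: $5$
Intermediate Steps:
$t = 0$ ($t = \left(- \frac{1}{9}\right) 0 = 0$)
$M = -10$
$w{\left(p,S \right)} = 0$ ($w{\left(p,S \right)} = 0^{2} = 0$)
$y = 50$ ($y = \left(-10\right) \left(-5\right) = 50$)
$y w{\left(1,c{\left(-5 \right)} \right)} + 5 = 50 \cdot 0 + 5 = 0 + 5 = 5$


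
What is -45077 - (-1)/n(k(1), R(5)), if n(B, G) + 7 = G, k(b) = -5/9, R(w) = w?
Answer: -90155/2 ≈ -45078.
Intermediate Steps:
k(b) = -5/9 (k(b) = -5*⅑ = -5/9)
n(B, G) = -7 + G
-45077 - (-1)/n(k(1), R(5)) = -45077 - (-1)/(-7 + 5) = -45077 - (-1)/(-2) = -45077 - (-1)*(-1)/2 = -45077 - 1*½ = -45077 - ½ = -90155/2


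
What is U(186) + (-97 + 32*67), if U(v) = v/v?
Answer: 2048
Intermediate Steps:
U(v) = 1
U(186) + (-97 + 32*67) = 1 + (-97 + 32*67) = 1 + (-97 + 2144) = 1 + 2047 = 2048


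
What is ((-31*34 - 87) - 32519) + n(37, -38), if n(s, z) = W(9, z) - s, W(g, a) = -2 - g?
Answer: -33708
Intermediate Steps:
n(s, z) = -11 - s (n(s, z) = (-2 - 1*9) - s = (-2 - 9) - s = -11 - s)
((-31*34 - 87) - 32519) + n(37, -38) = ((-31*34 - 87) - 32519) + (-11 - 1*37) = ((-1054 - 87) - 32519) + (-11 - 37) = (-1141 - 32519) - 48 = -33660 - 48 = -33708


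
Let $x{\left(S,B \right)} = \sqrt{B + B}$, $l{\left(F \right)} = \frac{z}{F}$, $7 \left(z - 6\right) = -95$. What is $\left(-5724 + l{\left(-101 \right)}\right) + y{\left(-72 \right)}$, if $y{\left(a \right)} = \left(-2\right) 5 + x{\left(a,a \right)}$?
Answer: $- \frac{4053885}{707} + 12 i \approx -5733.9 + 12.0 i$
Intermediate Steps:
$z = - \frac{53}{7}$ ($z = 6 + \frac{1}{7} \left(-95\right) = 6 - \frac{95}{7} = - \frac{53}{7} \approx -7.5714$)
$l{\left(F \right)} = - \frac{53}{7 F}$
$x{\left(S,B \right)} = \sqrt{2} \sqrt{B}$ ($x{\left(S,B \right)} = \sqrt{2 B} = \sqrt{2} \sqrt{B}$)
$y{\left(a \right)} = -10 + \sqrt{2} \sqrt{a}$ ($y{\left(a \right)} = \left(-2\right) 5 + \sqrt{2} \sqrt{a} = -10 + \sqrt{2} \sqrt{a}$)
$\left(-5724 + l{\left(-101 \right)}\right) + y{\left(-72 \right)} = \left(-5724 - \frac{53}{7 \left(-101\right)}\right) - \left(10 - \sqrt{2} \sqrt{-72}\right) = \left(-5724 - - \frac{53}{707}\right) - \left(10 - \sqrt{2} \cdot 6 i \sqrt{2}\right) = \left(-5724 + \frac{53}{707}\right) - \left(10 - 12 i\right) = - \frac{4046815}{707} - \left(10 - 12 i\right) = - \frac{4053885}{707} + 12 i$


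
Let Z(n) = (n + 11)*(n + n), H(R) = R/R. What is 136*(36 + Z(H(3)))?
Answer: 8160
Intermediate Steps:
H(R) = 1
Z(n) = 2*n*(11 + n) (Z(n) = (11 + n)*(2*n) = 2*n*(11 + n))
136*(36 + Z(H(3))) = 136*(36 + 2*1*(11 + 1)) = 136*(36 + 2*1*12) = 136*(36 + 24) = 136*60 = 8160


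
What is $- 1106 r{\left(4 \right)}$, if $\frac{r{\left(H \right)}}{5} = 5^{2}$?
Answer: $-138250$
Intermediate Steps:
$r{\left(H \right)} = 125$ ($r{\left(H \right)} = 5 \cdot 5^{2} = 5 \cdot 25 = 125$)
$- 1106 r{\left(4 \right)} = \left(-1106\right) 125 = -138250$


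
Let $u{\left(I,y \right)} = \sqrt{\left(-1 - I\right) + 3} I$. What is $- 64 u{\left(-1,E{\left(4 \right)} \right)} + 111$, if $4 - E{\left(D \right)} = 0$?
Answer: $111 + 64 \sqrt{3} \approx 221.85$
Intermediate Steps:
$E{\left(D \right)} = 4$ ($E{\left(D \right)} = 4 - 0 = 4 + 0 = 4$)
$u{\left(I,y \right)} = I \sqrt{2 - I}$ ($u{\left(I,y \right)} = \sqrt{2 - I} I = I \sqrt{2 - I}$)
$- 64 u{\left(-1,E{\left(4 \right)} \right)} + 111 = - 64 \left(- \sqrt{2 - -1}\right) + 111 = - 64 \left(- \sqrt{2 + 1}\right) + 111 = - 64 \left(- \sqrt{3}\right) + 111 = 64 \sqrt{3} + 111 = 111 + 64 \sqrt{3}$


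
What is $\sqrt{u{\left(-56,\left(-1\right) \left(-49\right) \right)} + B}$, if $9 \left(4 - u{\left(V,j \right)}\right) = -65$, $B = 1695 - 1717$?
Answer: $\frac{i \sqrt{97}}{3} \approx 3.283 i$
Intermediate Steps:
$B = -22$ ($B = 1695 - 1717 = -22$)
$u{\left(V,j \right)} = \frac{101}{9}$ ($u{\left(V,j \right)} = 4 - - \frac{65}{9} = 4 + \frac{65}{9} = \frac{101}{9}$)
$\sqrt{u{\left(-56,\left(-1\right) \left(-49\right) \right)} + B} = \sqrt{\frac{101}{9} - 22} = \sqrt{- \frac{97}{9}} = \frac{i \sqrt{97}}{3}$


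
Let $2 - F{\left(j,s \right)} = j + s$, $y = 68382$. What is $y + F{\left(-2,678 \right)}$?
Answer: $67708$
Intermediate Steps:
$F{\left(j,s \right)} = 2 - j - s$ ($F{\left(j,s \right)} = 2 - \left(j + s\right) = 2 - j - s$)
$y + F{\left(-2,678 \right)} = 68382 - 674 = 67708$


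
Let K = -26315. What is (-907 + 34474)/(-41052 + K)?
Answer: -33567/67367 ≈ -0.49827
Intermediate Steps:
(-907 + 34474)/(-41052 + K) = (-907 + 34474)/(-41052 - 26315) = 33567/(-67367) = 33567*(-1/67367) = -33567/67367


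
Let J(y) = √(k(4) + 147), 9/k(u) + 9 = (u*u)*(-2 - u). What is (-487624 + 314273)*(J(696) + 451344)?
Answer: -78240933744 - 173351*√179970/35 ≈ -7.8243e+10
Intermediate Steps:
k(u) = 9/(-9 + u²*(-2 - u)) (k(u) = 9/(-9 + (u*u)*(-2 - u)) = 9/(-9 + u²*(-2 - u)))
J(y) = √179970/35 (J(y) = √(-9/(9 + 4³ + 2*4²) + 147) = √(-9/(9 + 64 + 2*16) + 147) = √(-9/(9 + 64 + 32) + 147) = √(-9/105 + 147) = √(-9*1/105 + 147) = √(-3/35 + 147) = √(5142/35) = √179970/35)
(-487624 + 314273)*(J(696) + 451344) = (-487624 + 314273)*(√179970/35 + 451344) = -173351*(451344 + √179970/35) = -78240933744 - 173351*√179970/35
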